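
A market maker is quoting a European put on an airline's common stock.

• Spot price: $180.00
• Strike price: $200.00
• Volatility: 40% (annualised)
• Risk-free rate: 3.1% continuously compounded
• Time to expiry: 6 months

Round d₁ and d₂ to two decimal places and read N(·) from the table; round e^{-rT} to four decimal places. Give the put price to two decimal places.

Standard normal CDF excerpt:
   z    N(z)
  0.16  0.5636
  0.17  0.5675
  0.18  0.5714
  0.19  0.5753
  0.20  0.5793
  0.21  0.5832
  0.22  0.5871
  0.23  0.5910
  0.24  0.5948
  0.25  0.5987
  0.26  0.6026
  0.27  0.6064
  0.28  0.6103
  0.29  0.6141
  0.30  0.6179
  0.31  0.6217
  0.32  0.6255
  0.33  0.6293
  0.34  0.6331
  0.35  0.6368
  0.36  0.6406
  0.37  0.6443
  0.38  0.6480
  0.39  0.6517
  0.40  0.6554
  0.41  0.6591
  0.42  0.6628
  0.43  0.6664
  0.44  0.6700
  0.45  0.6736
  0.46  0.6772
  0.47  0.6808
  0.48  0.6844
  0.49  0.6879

σ√T = 0.4·√0.5 = 0.2828
d₁ = [ln(180/200) + (0.031 + 0.4²/2)·0.5] / 0.2828 = [-0.1054 + 0.0555] / 0.2828 = -0.1763 which rounds to -0.18
d₂ = d₁ − σ√T = -0.1763 − 0.2828 = -0.4591 which rounds to -0.46
e^(−rT) = e^(−0.031·0.5) = 0.9846
N(−d₂) = N(0.46) = 0.6772;  N(−d₁) = N(0.18) = 0.5714
P = 200·0.9846·0.6772 − 180·0.5714 = 133.3542 − 102.8520 = 30.5022

$30.50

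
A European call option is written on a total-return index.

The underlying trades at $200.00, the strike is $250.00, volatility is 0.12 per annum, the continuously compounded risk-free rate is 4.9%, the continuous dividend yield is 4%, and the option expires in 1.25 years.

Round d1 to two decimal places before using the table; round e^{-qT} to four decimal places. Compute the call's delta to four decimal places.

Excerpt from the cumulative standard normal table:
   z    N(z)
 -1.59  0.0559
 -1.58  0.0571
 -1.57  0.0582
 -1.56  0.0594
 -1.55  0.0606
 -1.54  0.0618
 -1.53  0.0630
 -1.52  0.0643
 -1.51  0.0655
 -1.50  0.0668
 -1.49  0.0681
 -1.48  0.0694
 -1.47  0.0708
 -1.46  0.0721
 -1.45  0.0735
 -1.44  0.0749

0.0623

σ√T = 0.12·√1.25 = 0.1342
d₁ = [ln(200/250) + (0.049 − 0.04 + 0.12²/2)·1.25] / 0.1342 = [-0.2231 + 0.0202] / 0.1342 = -1.5123 which rounds to -1.51
N(d₁) = N(-1.51) = 0.0655
Δ_call = e^(−qT)·N(d₁) = 0.9512·0.0655 = 0.0623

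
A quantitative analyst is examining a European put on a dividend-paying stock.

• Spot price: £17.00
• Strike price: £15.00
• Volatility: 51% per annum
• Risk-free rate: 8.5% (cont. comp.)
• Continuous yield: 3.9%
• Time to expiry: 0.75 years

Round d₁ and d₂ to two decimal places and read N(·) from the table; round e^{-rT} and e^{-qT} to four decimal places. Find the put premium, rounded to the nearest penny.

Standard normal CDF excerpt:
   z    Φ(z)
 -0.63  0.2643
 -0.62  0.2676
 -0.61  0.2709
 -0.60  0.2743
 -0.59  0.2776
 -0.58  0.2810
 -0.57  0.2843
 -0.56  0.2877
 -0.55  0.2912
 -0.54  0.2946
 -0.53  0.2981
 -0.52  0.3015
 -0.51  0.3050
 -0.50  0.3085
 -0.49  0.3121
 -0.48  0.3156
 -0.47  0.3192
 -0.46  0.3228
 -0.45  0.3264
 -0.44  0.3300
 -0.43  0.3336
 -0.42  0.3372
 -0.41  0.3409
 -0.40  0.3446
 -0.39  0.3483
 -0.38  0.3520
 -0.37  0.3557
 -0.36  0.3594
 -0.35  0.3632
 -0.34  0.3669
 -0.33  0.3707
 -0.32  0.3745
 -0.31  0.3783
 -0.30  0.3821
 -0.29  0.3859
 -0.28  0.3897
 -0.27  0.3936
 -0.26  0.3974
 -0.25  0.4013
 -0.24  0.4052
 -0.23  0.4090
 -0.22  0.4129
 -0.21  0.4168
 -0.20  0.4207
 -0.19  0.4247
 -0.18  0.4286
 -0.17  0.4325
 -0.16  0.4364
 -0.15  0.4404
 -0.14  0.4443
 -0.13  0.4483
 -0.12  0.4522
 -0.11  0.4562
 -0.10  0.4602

T = 0.75;  σ√T = 0.4417
d₁ = [ln(17/15) + (0.085 − 0.039 + 0.51²/2)·0.75] / 0.4417 = [0.1252 + 0.1320] / 0.4417 = 0.5823 which rounds to 0.58
d₂ = d₁ − σ√T = 0.5823 − 0.4417 = 0.1407 which rounds to 0.14
e^(−qT) = e^(−0.039·0.75) = 0.9712;  e^(−rT) = e^(−0.085·0.75) = 0.9382
N(−d₂) = N(-0.14) = 0.4443;  N(−d₁) = N(-0.58) = 0.2810
P = 15·0.9382·0.4443 − 17·0.9712·0.2810 = 6.2526 − 4.6394 = 1.6132

£1.61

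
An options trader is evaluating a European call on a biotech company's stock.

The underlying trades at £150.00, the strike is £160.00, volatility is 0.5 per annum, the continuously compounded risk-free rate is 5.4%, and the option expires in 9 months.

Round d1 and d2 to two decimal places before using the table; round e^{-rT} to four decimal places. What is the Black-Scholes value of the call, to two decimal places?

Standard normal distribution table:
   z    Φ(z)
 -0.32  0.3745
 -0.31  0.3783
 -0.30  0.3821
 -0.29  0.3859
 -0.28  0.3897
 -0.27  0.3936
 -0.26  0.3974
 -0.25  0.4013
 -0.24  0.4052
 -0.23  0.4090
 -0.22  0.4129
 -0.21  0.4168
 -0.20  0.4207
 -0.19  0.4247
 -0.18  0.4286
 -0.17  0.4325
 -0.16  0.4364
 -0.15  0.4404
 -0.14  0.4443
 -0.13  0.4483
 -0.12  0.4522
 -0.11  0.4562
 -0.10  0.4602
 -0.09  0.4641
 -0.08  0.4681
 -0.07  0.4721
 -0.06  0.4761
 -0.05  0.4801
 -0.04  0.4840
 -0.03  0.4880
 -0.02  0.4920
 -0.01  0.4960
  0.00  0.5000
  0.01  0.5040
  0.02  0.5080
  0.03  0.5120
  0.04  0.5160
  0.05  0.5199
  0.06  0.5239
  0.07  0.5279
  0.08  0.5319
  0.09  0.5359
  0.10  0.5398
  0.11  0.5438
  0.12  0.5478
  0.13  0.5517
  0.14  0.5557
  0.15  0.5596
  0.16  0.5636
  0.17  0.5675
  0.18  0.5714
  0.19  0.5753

£24.06

σ√T = 0.5·√0.75 = 0.4330
ln(S/K) + (r + σ²/2)T = ln(150/160) + (0.054 + 0.5²/2)·0.75 = -0.0645 + 0.1342 = 0.0697
d₁ = 0.0697 / 0.4330 = 0.1610 which rounds to 0.16
d₂ = d₁ − σ√T = 0.1610 − 0.4330 = -0.2720 which rounds to -0.27
exp(−rT) = exp(−0.054·0.75) = 0.9603
N(d₁) = N(0.16) = 0.5636;  N(d₂) = N(-0.27) = 0.3936
C = 150·0.5636 − 160·0.9603·0.3936 = 84.5400 − 60.4759 = 24.0641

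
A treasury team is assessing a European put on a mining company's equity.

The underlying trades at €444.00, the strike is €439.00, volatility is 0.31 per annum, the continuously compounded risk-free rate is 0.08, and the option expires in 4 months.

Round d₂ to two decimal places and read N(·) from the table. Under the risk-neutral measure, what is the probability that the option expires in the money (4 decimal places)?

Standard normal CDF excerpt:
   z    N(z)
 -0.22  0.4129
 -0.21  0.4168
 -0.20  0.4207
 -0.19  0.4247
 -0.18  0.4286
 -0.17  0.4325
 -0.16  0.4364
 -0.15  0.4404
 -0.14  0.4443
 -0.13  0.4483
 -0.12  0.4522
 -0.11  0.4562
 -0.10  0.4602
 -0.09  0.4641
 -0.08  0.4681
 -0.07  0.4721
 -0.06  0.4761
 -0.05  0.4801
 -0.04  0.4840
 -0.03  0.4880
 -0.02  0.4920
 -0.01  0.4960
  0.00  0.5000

σ√T = 0.31 × 0.5774 = 0.1790
d₁ = [ln(444/439) + (0.08 + 0.31²/2)·0.3333] / 0.1790 = [0.0113 + 0.0427] / 0.1790 = 0.3018 which rounds to 0.30
d₂ = d₁ − σ√T = 0.3018 − 0.1790 = 0.1228 which rounds to 0.12
Risk-neutral Pr[S_T < K] = N(−d₂) = N(-0.12) = 0.4522

0.4522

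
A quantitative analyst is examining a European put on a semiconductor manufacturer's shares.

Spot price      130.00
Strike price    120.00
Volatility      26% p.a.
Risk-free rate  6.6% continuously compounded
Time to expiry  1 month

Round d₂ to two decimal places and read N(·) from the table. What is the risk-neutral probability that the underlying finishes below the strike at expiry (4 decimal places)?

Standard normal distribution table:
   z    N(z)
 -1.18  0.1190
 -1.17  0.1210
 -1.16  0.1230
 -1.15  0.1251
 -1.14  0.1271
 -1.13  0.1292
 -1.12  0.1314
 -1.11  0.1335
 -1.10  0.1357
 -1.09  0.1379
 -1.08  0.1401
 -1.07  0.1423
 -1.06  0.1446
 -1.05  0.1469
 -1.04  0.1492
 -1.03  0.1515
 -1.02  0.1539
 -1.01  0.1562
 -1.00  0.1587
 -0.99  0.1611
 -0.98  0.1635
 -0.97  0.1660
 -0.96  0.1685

0.1357

T = 0.08333;  σ√T = 0.0751
d₁ = [ln(130/120) + (0.066 + 0.26²/2)·0.08333] / 0.0751 = [0.0800 + 0.0083] / 0.0751 = 1.1773 which rounds to 1.18
d₂ = d₁ − σ√T = 1.1773 − 0.0751 = 1.1022 which rounds to 1.10
Pr(exercise) under Q = N(−d₂) = N(-1.10) = 0.1357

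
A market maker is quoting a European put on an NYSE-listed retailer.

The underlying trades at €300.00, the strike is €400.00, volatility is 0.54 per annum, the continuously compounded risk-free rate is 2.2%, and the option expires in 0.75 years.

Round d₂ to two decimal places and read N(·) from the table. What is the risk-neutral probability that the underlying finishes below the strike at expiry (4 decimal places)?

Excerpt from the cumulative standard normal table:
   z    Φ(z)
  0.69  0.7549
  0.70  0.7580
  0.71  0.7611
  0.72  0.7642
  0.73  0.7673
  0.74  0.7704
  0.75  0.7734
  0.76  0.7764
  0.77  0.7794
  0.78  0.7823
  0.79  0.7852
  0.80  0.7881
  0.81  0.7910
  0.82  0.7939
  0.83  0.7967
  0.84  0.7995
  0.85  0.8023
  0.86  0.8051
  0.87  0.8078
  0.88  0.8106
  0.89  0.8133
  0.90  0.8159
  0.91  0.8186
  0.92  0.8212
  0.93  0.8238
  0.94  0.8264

0.7910

σ√T = 0.54·√0.75 = 0.4677
d₁ = [ln(300/400) + (0.022 + 0.54²/2)·0.75] / 0.4677 = [-0.2877 + 0.1259] / 0.4677 = -0.3461 which rounds to -0.35
d₂ = d₁ − σ√T = -0.3461 − 0.4677 = -0.8137 which rounds to -0.81
Pr(exercise) under Q = N(−d₂) = N(0.81) = 0.7910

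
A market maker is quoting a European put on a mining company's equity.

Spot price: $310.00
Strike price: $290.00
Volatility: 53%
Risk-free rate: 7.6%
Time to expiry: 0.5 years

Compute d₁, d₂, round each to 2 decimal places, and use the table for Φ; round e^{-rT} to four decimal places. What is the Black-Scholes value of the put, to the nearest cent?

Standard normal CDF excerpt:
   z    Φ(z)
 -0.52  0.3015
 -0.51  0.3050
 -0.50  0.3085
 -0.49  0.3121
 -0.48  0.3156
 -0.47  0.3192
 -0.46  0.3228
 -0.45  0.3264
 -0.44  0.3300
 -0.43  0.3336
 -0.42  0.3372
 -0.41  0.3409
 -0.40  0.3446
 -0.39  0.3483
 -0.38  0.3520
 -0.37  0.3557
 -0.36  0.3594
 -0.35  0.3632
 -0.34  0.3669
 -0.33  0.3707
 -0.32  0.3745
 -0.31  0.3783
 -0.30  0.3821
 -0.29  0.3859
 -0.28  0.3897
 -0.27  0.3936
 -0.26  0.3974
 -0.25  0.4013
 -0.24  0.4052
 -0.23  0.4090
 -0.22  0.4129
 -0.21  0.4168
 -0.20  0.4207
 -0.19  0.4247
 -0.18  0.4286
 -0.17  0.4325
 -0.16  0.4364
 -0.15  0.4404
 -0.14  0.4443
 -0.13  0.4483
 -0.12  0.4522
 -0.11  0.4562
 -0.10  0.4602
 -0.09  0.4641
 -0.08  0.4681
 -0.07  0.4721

σ√T = 0.53·√0.5 = 0.3748
d₁ = [ln(310/290) + (0.076 + ½·0.53²)·0.5] / (σ√T) = (0.0667 + 0.1082) / 0.3748 = 0.4667 ⇒ 0.47
d₂ = 0.4667 − 0.3748 = 0.0920 ⇒ 0.09
e^(−rT) = e^(−0.076·0.5) = 0.9627
N(−d₂) = N(-0.09) = 0.4641;  N(−d₁) = N(-0.47) = 0.3192
P = 290·0.9627·0.4641 − 310·0.3192 = 129.5688 − 98.9520 = 30.6168

$30.62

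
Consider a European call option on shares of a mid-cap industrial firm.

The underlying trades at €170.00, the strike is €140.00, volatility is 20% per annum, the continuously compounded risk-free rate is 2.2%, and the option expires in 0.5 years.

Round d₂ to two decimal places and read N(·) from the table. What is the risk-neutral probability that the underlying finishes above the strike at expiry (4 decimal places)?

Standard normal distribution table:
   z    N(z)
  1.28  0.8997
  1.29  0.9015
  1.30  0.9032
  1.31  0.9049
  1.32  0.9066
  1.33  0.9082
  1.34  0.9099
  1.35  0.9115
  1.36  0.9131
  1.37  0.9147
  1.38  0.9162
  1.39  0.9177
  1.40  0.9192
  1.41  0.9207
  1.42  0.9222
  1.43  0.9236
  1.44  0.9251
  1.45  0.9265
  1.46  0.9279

0.9162

T = 0.5;  σ√T = 0.1414
ln(S/K) + (r + σ²/2)T = ln(170/140) + (0.022 + 0.2²/2)·0.5 = 0.1942 + 0.0210 = 0.2152
d₁ = 0.2152 / 0.1414 = 1.5214 ≈ 1.52
d₂ = d₁ − σ√T = 1.5214 − 0.1414 = 1.3800 ≈ 1.38
Pr(exercise) under Q = N(d₂) = 0.9162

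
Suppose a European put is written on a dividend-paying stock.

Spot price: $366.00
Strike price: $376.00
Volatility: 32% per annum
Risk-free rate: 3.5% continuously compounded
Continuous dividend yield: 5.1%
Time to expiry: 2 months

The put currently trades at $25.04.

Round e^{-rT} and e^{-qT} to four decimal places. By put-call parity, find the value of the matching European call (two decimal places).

exp(−qT) = exp(−0.051·0.1667) = 0.9915;  exp(−rT) = exp(−0.035·0.1667) = 0.9942
Put-call parity: C − P = S·e^(−qT) − K·e^(−rT) = 366·0.9915 − 376·0.9942 = 362.8890 − 373.8192 = -10.9302
C = P + (C − P) = 25.04 + (-10.9302) = 14.1098

$14.11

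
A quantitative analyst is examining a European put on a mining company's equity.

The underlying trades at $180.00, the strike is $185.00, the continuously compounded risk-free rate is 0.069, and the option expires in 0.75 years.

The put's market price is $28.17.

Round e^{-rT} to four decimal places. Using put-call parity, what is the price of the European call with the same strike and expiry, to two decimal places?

$32.49

exp(−rT) = exp(−0.069·0.75) = 0.9496
Put-call parity: C − P = S − K·e^(−rT) = 180 − 185·0.9496 = 180 − 175.6760 = 4.3240
C = P + (C − P) = 28.17 + (4.3240) = 32.4940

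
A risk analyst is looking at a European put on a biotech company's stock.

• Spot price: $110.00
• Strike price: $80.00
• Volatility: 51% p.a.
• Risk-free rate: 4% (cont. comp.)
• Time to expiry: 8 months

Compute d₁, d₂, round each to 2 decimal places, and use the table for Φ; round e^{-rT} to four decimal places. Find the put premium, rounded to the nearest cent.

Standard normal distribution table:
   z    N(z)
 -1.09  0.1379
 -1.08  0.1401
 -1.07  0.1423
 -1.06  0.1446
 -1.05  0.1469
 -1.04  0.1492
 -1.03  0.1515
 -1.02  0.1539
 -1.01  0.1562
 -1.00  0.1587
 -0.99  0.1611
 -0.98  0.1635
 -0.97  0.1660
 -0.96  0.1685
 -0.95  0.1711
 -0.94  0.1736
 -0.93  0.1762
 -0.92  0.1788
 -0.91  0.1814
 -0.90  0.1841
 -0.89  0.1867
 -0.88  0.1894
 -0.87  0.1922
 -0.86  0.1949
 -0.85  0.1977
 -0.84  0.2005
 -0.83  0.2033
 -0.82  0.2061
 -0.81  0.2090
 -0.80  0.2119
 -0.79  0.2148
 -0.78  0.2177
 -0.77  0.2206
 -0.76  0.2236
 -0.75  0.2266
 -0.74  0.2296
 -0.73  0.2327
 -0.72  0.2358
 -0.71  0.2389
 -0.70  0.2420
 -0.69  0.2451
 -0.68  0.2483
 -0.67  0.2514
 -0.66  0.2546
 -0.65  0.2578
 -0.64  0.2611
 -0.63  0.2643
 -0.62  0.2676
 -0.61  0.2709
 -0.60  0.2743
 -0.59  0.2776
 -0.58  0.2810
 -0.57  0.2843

σ√T = 0.51·√0.6667 = 0.4164
d₁ = [ln(110/80) + (0.04 + ½·0.51²)·0.6667] / (σ√T) = (0.3185 + 0.1134) / 0.4164 = 1.0370 ⇒ 1.04
d₂ = 1.0370 − 0.4164 = 0.6206 ⇒ 0.62
e^(−rT) = e^(−0.04·0.6667) = 0.9737
N(−d₂) = N(-0.62) = 0.2676;  N(−d₁) = N(-1.04) = 0.1492
P = 80·0.9737·0.2676 − 110·0.1492 = 20.8450 − 16.4120 = 4.4330

$4.43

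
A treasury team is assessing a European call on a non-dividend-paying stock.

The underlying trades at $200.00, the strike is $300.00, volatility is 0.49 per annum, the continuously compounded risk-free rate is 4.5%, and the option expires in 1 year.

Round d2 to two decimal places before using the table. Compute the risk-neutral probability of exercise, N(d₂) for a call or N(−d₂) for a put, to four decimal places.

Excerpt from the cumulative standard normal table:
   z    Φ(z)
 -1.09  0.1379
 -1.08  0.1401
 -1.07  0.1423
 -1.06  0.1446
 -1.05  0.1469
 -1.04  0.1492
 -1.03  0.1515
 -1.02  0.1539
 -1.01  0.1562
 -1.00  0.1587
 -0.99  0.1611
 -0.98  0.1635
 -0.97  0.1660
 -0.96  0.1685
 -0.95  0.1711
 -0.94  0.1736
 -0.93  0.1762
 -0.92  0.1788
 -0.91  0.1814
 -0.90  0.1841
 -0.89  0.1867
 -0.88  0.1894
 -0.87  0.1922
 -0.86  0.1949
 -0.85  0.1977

σ√T = 0.49·√1 = 0.4900
d₁ = [ln(200/300) + (0.045 + 0.49²/2)·1] / 0.4900 = [-0.4055 + 0.1650] / 0.4900 = -0.4906 ≈ -0.49
d₂ = d₁ − σ√T = -0.4906 − 0.4900 = -0.9806 ≈ -0.98
Risk-neutral Pr[S_T > K] = N(d₂) = N(-0.98) = 0.1635

0.1635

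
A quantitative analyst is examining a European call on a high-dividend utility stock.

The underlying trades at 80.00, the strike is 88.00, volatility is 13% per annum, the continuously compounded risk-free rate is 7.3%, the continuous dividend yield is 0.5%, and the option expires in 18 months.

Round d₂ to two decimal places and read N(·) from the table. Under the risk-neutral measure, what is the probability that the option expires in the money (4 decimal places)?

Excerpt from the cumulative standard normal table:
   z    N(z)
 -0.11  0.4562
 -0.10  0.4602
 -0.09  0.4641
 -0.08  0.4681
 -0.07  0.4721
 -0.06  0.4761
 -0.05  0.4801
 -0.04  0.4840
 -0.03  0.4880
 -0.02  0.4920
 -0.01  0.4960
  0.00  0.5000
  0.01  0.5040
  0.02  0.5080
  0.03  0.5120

0.4840

T = 1.5;  σ√T = 0.1592
d₁ = [ln(80/88) + (0.073 − 0.005 + 0.13²/2)·1.5] / 0.1592 = [-0.0953 + 0.1147] / 0.1592 = 0.1216 ≈ 0.12
d₂ = d₁ − σ√T = 0.1216 − 0.1592 = -0.0376 ≈ -0.04
Pr(exercise) under Q = N(d₂) = 0.4840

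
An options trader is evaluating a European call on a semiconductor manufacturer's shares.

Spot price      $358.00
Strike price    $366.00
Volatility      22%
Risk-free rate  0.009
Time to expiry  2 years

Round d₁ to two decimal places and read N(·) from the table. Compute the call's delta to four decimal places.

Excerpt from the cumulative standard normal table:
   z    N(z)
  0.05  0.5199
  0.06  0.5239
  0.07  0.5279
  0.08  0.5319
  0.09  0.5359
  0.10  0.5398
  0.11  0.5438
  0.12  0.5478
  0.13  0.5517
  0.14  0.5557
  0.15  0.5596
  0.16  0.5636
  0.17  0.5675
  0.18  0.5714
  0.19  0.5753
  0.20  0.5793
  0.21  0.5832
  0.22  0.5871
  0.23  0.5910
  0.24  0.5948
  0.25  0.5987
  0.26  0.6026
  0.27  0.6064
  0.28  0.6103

0.5557

σ√T = 0.22 × 1.4142 = 0.3111
d₁ = [ln(358/366) + (0.009 + ½·0.22²)·2] / (σ√T) = (-0.0221 + 0.0664) / 0.3111 = 0.1424 ≈ 0.14
N(d₁) = N(0.14) = 0.5557
Δ_call = N(d₁) = 0.5557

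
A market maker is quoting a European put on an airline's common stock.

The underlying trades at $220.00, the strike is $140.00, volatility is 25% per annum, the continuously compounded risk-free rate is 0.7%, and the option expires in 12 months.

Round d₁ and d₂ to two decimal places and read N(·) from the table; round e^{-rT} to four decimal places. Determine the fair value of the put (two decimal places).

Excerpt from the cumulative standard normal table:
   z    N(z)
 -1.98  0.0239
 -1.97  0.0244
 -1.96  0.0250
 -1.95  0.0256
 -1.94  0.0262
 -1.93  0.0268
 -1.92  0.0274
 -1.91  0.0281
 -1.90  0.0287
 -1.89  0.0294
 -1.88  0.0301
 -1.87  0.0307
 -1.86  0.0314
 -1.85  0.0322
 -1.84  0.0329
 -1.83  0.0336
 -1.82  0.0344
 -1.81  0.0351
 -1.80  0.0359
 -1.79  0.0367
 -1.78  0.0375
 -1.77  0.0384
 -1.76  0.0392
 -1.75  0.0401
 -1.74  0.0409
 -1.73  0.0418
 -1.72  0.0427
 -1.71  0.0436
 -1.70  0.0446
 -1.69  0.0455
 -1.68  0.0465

$0.56

σ√T = 0.25·√1 = 0.2500
d₁ = [ln(220/140) + (0.007 + 0.25²/2)·1] / 0.2500 = [0.4520 + 0.0382] / 0.2500 = 1.9609 which rounds to 1.96
d₂ = d₁ − σ√T = 1.9609 − 0.2500 = 1.7109 which rounds to 1.71
e^(−rT) = e^(−0.007·1) = 0.9930
P = 140·0.9930·N(-1.71) − 220·N(-1.96) = 140·0.9930·0.0436 − 220·0.0250 = 6.0613 − 5.5000 = 0.5613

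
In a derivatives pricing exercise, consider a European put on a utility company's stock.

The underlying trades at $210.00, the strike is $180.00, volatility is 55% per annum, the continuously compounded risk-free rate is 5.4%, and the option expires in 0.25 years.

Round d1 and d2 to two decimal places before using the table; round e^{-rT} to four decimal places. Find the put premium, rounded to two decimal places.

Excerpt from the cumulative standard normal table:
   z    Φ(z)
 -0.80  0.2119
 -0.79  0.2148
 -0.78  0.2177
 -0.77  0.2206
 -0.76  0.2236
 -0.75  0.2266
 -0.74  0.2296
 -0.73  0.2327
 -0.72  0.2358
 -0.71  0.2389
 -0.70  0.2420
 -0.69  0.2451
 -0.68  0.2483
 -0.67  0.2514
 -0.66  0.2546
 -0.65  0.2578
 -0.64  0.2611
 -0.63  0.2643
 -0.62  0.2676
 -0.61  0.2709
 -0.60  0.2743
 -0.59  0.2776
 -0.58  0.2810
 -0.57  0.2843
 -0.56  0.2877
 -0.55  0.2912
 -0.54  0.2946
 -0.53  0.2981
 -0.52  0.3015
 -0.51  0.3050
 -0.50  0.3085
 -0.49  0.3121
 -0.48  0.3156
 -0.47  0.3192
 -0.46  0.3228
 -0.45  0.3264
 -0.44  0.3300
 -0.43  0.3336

$9.10

σ√T = 0.55·√0.25 = 0.2750
d₁ = [ln(210/180) + (0.054 + ½·0.55²)·0.25] / (σ√T) = (0.1542 + 0.0513) / 0.2750 = 0.7471 ⇒ 0.75
d₂ = 0.7471 − 0.2750 = 0.4721 ⇒ 0.47
exp(−rT) = exp(−0.054·0.25) = 0.9866
P = 180·0.9866·N(-0.47) − 210·N(-0.75) = 180·0.9866·0.3192 − 210·0.2266 = 56.6861 − 47.5860 = 9.1001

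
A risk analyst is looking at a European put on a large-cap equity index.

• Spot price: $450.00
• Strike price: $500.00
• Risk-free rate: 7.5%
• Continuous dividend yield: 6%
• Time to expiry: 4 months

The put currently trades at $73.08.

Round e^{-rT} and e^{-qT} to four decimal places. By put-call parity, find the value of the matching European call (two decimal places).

$26.52

e^(−qT) = e^(−0.06·0.3333) = 0.9802;  e^(−rT) = e^(−0.075·0.3333) = 0.9753
Put-call parity: C − P = S·e^(−qT) − K·e^(−rT) = 450·0.9802 − 500·0.9753 = 441.0900 − 487.6500 = -46.5600
C = P + (C − P) = 73.08 + (-46.5600) = 26.5200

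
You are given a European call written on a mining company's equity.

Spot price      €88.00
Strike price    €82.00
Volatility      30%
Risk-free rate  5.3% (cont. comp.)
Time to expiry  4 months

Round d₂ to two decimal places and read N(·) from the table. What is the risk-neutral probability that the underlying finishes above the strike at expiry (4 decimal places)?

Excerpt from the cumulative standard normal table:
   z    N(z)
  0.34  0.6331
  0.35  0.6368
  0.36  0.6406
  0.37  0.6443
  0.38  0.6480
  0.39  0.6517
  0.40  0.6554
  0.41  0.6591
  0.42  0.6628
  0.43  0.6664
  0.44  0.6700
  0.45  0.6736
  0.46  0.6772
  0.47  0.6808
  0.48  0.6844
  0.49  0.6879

0.6628

σ√T = 0.3 × 0.5774 = 0.1732
ln(S/K) + (r + σ²/2)T = ln(88/82) + (0.053 + 0.3²/2)·0.3333 = 0.0706 + 0.0327 = 0.1033
d₁ = 0.1033 / 0.1732 = 0.5963 ⇒ 0.60
d₂ = d₁ − σ√T = 0.5963 − 0.1732 = 0.4231 ⇒ 0.42
Pr(exercise) under Q = N(d₂) = 0.6628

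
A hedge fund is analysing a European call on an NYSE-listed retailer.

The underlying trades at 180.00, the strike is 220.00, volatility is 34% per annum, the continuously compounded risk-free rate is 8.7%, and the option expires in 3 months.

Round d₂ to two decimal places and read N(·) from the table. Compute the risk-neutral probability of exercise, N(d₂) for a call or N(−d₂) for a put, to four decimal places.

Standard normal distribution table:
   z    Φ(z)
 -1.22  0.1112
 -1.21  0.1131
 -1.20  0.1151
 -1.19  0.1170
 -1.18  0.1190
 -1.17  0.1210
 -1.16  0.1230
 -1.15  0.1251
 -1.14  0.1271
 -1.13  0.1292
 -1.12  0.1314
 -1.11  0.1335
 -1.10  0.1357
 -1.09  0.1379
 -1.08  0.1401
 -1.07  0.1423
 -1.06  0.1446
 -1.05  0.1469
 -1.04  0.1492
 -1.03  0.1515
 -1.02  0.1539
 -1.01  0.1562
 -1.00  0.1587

0.1271

T = 0.25;  σ√T = 0.1700
d₁ = [ln(180/220) + (0.087 + 0.34²/2)·0.25] / 0.1700 = [-0.2007 + 0.0362] / 0.1700 = -0.9675 which rounds to -0.97
d₂ = d₁ − σ√T = -0.9675 − 0.1700 = -1.1375 which rounds to -1.14
Risk-neutral Pr[S_T > K] = N(d₂) = N(-1.14) = 0.1271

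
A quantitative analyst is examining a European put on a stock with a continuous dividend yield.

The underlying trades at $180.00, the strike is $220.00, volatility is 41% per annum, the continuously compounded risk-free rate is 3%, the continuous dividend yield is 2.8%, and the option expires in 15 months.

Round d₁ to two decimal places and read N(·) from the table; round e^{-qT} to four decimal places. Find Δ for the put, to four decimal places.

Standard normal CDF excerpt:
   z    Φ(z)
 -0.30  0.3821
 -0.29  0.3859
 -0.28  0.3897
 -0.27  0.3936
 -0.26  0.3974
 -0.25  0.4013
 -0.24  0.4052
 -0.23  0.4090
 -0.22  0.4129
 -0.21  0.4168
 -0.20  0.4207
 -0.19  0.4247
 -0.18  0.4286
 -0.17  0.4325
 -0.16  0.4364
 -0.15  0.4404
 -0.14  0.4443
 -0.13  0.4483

σ√T = 0.41 × 1.1180 = 0.4584
d₁ = [ln(180/220) + (0.03 − 0.028 + 0.41²/2)·1.25] / 0.4584 = [-0.2007 + 0.1076] / 0.4584 = -0.2031 which rounds to -0.20
N(d₁) = N(-0.20) = 0.4207
Δ_put = e^(−qT)·(N(d₁) − 1) = 0.9656·(0.4207 − 1) = -0.5594

-0.5594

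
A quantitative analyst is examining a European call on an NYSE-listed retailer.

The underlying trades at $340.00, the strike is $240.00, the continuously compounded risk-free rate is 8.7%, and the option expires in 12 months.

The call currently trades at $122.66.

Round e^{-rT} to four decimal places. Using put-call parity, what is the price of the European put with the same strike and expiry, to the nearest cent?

$2.67

e^(−rT) = e^(−0.087·1) = 0.9167
Put-call parity: C − P = S − K·e^(−rT) = 340 − 240·0.9167 = 340 − 220.0080 = 119.9920
P = C − (C − P) = 122.66 − (119.9920) = 2.6680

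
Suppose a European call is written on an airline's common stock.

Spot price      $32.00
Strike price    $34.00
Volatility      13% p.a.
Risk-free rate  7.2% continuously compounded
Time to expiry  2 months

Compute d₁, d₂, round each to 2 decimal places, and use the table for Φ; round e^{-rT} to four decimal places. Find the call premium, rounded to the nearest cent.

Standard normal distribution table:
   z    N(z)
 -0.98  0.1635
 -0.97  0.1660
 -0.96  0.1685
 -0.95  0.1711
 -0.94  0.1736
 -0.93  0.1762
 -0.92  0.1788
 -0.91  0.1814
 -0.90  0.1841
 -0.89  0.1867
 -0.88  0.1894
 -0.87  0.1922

σ√T = 0.13 × 0.4082 = 0.0531
ln(S/K) + (r + σ²/2)T = ln(32/34) + (0.072 + 0.13²/2)·0.1667 = -0.0606 + 0.0134 = -0.0472
d₁ = -0.0472 / 0.0531 = -0.8897 → -0.89
d₂ = d₁ − σ√T = -0.8897 − 0.0531 = -0.9427 → -0.94
e^(−rT) = e^(−0.072·0.1667) = 0.9881
N(d₁) = N(-0.89) = 0.1867;  N(d₂) = N(-0.94) = 0.1736
C = 32·0.1867 − 34·0.9881·0.1736 = 5.9744 − 5.8322 = 0.1422

$0.14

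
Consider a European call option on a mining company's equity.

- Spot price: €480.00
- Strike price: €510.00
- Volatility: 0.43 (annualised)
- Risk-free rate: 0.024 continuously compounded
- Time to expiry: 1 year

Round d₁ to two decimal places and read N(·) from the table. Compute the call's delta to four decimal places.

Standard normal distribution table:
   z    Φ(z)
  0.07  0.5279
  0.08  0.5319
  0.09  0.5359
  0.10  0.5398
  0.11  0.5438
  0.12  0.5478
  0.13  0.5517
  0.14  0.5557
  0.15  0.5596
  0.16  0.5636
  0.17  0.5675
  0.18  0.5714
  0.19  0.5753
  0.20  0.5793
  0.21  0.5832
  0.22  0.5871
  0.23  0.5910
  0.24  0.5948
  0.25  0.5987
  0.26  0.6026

σ√T = 0.43 × 1.0000 = 0.4300
d₁ = [ln(480/510) + (0.024 + 0.43²/2)·1] / 0.4300 = [-0.0606 + 0.1164] / 0.4300 = 0.1298 ⇒ 0.13
N(d₁) = N(0.13) = 0.5517
Δ_call = N(d₁) = 0.5517

0.5517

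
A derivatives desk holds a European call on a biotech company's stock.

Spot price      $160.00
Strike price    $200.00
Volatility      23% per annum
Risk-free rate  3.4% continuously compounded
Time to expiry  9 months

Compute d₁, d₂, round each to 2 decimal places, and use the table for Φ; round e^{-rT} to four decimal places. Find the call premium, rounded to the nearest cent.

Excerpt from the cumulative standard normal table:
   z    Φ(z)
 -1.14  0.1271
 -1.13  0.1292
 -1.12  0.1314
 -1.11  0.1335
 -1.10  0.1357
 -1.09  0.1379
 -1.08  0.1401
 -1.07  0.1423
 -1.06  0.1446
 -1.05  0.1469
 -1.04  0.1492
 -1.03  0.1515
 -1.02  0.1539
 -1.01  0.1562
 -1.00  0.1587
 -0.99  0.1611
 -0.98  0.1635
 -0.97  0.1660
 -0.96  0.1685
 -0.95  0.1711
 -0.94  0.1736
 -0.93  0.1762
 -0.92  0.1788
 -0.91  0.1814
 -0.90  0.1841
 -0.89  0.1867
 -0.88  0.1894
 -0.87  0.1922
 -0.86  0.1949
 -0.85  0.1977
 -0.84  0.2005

T = 0.75;  σ√T = 0.1992
d₁ = [ln(160/200) + (0.034 + 0.23²/2)·0.75] / 0.1992 = [-0.2231 + 0.0453] / 0.1992 = -0.8927 which rounds to -0.89
d₂ = d₁ − σ√T = -0.8927 − 0.1992 = -1.0918 which rounds to -1.09
e^(−rT) = e^(−0.034·0.75) = 0.9748
N(d₁) = N(-0.89) = 0.1867;  N(d₂) = N(-1.09) = 0.1379
C = 160·0.1867 − 200·0.9748·0.1379 = 29.8720 − 26.8850 = 2.9870

$2.99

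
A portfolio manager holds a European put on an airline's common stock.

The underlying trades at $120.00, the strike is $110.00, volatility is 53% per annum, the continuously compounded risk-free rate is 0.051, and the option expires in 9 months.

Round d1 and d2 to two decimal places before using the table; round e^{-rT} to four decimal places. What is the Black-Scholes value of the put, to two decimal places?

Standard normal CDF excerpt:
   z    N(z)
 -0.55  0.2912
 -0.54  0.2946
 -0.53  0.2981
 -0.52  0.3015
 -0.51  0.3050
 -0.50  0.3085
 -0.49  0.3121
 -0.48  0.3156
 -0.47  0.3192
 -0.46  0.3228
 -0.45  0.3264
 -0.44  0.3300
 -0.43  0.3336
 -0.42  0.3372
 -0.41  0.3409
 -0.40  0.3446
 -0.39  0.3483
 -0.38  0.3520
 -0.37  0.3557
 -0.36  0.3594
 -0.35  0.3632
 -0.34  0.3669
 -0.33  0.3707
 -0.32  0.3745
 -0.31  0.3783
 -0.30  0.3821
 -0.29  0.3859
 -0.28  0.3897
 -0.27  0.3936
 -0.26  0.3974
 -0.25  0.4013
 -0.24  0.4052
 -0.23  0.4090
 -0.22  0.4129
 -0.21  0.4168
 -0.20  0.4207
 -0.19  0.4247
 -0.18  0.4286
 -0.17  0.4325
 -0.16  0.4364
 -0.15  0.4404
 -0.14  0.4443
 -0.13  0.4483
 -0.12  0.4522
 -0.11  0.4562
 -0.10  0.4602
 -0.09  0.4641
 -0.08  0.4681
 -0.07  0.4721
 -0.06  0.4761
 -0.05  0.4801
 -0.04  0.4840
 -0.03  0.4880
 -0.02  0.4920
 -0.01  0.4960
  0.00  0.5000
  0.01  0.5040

$14.22

T = 0.75;  σ√T = 0.4590
d₁ = [ln(120/110) + (0.051 + 0.53²/2)·0.75] / 0.4590 = [0.0870 + 0.1436] / 0.4590 = 0.5024 ≈ 0.50
d₂ = d₁ − σ√T = 0.5024 − 0.4590 = 0.0434 ≈ 0.04
exp(−rT) = exp(−0.051·0.75) = 0.9625
N(−d₂) = N(-0.04) = 0.4840;  N(−d₁) = N(-0.50) = 0.3085
P = 110·0.9625·0.4840 − 120·0.3085 = 51.2435 − 37.0200 = 14.2235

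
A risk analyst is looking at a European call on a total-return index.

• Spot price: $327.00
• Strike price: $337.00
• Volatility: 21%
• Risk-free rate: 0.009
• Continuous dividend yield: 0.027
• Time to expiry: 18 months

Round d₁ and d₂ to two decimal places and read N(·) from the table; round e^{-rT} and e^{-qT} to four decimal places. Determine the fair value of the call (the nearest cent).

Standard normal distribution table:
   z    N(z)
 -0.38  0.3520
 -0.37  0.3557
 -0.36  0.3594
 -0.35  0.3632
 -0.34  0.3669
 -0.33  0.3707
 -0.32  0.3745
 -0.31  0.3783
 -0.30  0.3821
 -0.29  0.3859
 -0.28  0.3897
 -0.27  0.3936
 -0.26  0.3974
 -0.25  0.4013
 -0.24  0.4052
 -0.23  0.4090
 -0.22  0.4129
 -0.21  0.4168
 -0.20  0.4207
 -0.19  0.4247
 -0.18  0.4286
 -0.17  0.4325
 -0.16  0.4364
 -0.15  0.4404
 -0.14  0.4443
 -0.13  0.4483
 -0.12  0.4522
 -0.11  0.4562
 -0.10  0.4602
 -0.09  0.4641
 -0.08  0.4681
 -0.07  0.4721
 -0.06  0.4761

σ√T = 0.21 × 1.2247 = 0.2572
d₁ = [ln(327/337) + (0.009 − 0.027 + 0.21²/2)·1.5] / 0.2572 = [-0.0301 + 0.0061] / 0.2572 = -0.0935 ⇒ -0.09
d₂ = d₁ − σ√T = -0.0935 − 0.2572 = -0.3507 ⇒ -0.35
exp(−qT) = exp(−0.027·1.5) = 0.9603;  exp(−rT) = exp(−0.009·1.5) = 0.9866
N(d₁) = N(-0.09) = 0.4641;  N(d₂) = N(-0.35) = 0.3632
C = 327·0.9603·0.4641 − 337·0.9866·0.3632 = 145.7358 − 120.7583 = 24.9775

$24.98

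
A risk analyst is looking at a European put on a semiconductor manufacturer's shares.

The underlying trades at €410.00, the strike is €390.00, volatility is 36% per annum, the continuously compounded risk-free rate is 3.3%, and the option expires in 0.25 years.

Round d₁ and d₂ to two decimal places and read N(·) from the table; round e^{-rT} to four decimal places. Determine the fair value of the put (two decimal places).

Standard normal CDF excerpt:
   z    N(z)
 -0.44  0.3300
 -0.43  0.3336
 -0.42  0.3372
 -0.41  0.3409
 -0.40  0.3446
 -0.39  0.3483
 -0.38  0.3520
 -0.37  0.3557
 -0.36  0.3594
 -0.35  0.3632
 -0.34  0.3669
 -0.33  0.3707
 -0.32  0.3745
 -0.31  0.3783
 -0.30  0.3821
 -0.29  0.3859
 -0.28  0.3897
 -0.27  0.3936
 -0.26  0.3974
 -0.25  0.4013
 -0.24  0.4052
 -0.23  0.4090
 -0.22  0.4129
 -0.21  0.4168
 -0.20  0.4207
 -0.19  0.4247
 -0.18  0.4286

€18.43

T = 0.25;  σ√T = 0.1800
d₁ = [ln(410/390) + (0.033 + 0.36²/2)·0.25] / 0.1800 = [0.0500 + 0.0244] / 0.1800 = 0.4137 ≈ 0.41
d₂ = d₁ − σ√T = 0.4137 − 0.1800 = 0.2337 ≈ 0.23
exp(−rT) = exp(−0.033·0.25) = 0.9918
N(−d₂) = N(-0.23) = 0.4090;  N(−d₁) = N(-0.41) = 0.3409
P = 390·0.9918·0.4090 − 410·0.3409 = 158.2020 − 139.7690 = 18.4330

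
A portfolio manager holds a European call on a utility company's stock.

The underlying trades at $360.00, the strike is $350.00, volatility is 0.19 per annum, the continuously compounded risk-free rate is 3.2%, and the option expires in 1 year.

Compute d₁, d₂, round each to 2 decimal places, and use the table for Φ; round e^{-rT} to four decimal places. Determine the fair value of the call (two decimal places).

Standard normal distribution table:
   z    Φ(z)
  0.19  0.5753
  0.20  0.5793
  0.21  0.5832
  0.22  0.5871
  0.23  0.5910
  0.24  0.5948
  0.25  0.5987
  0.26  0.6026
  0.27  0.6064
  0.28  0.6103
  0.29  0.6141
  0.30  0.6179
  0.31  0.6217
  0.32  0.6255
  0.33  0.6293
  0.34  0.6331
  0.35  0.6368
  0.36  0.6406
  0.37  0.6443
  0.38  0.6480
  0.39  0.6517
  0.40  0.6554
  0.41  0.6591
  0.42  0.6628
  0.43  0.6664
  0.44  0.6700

σ√T = 0.19·√1 = 0.1900
d₁ = [ln(360/350) + (0.032 + 0.19²/2)·1] / 0.1900 = [0.0282 + 0.0500] / 0.1900 = 0.4117 ⇒ 0.41
d₂ = d₁ − σ√T = 0.4117 − 0.1900 = 0.2217 ⇒ 0.22
e^(−rT) = e^(−0.032·1) = 0.9685
C = 360·N(0.41) − 350·0.9685·N(0.22) = 360·0.6591 − 350·0.9685·0.5871 = 237.2760 − 199.0122 = 38.2638

$38.26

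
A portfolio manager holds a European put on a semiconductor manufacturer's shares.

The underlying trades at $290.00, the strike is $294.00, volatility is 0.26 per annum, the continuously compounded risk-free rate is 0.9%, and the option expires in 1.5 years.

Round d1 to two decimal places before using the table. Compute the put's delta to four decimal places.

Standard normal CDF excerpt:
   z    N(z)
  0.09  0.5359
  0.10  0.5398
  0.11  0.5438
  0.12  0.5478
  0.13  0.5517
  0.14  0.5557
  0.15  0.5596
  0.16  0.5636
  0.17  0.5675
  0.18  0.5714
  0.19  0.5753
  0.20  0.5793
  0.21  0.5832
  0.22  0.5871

T = 1.5;  σ√T = 0.3184
ln(S/K) + (r + σ²/2)T = ln(290/294) + (0.009 + 0.26²/2)·1.5 = -0.0137 + 0.0642 = 0.0505
d₁ = 0.0505 / 0.3184 = 0.1586 ⇒ 0.16
N(d₁) = N(0.16) = 0.5636
Δ_put = N(d₁) − 1 = 0.5636 − 1 = -0.4364

-0.4364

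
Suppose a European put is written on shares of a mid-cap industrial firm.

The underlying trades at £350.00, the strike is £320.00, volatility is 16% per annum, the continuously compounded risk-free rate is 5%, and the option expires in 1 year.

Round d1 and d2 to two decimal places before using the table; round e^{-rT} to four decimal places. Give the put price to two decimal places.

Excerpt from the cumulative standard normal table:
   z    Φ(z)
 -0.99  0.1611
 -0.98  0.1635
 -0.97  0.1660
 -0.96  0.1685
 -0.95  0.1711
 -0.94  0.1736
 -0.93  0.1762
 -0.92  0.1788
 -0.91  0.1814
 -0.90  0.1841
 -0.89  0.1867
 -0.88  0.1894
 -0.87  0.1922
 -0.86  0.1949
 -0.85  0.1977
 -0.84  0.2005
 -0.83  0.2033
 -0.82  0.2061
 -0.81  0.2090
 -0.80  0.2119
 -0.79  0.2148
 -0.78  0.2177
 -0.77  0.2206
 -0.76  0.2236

£5.50

σ√T = 0.16·√1 = 0.1600
d₁ = [ln(350/320) + (0.05 + 0.16²/2)·1] / 0.1600 = [0.0896 + 0.0628] / 0.1600 = 0.9526 which rounds to 0.95
d₂ = d₁ − σ√T = 0.9526 − 0.1600 = 0.7926 which rounds to 0.79
exp(−rT) = exp(−0.05·1) = 0.9512
P = 320·0.9512·N(-0.79) − 350·N(-0.95) = 320·0.9512·0.2148 − 350·0.1711 = 65.3817 − 59.8850 = 5.4967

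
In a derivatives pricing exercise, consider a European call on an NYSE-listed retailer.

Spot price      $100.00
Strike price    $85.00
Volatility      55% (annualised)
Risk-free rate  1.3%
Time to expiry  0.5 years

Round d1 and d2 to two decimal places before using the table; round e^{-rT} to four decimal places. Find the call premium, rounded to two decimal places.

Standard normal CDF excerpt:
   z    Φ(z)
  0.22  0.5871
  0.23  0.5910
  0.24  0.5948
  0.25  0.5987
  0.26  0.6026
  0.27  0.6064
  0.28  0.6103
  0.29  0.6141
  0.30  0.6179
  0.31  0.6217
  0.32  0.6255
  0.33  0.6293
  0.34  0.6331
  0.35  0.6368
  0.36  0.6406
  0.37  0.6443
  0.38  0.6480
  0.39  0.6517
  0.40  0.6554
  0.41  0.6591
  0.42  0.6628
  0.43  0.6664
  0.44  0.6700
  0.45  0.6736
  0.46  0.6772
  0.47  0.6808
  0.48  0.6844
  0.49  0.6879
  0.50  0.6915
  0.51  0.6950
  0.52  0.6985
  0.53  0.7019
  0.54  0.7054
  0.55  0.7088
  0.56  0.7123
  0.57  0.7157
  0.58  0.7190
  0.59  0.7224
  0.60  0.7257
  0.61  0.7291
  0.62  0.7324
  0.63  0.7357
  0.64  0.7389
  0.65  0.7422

T = 0.5;  σ√T = 0.3889
d₁ = [ln(100/85) + (0.013 + ½·0.55²)·0.5] / (σ√T) = (0.1625 + 0.0821) / 0.3889 = 0.6291 which rounds to 0.63
d₂ = 0.6291 − 0.3889 = 0.2401 which rounds to 0.24
e^(−rT) = e^(−0.013·0.5) = 0.9935
N(d₁) = N(0.63) = 0.7357;  N(d₂) = N(0.24) = 0.5948
C = 100·0.7357 − 85·0.9935·0.5948 = 73.5700 − 50.2294 = 23.3406

$23.34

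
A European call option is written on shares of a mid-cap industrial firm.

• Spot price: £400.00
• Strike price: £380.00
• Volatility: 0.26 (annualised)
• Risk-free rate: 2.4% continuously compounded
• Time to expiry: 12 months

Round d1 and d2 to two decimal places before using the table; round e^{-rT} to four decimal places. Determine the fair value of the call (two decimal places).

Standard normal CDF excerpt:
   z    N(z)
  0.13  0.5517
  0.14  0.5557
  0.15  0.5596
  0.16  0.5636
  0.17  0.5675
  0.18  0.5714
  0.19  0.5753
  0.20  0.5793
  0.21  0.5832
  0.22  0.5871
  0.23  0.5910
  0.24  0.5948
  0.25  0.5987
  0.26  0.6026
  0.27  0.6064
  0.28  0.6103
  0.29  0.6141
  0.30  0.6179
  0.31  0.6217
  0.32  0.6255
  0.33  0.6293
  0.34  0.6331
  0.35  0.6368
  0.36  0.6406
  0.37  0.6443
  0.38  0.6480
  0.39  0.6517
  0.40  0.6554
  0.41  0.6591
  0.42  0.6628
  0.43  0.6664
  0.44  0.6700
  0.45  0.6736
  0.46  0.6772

£56.03

σ√T = 0.26·√1 = 0.2600
ln(S/K) + (r + σ²/2)T = ln(400/380) + (0.024 + 0.26²/2)·1 = 0.0513 + 0.0578 = 0.1091
d₁ = 0.1091 / 0.2600 = 0.4196 → 0.42
d₂ = d₁ − σ√T = 0.4196 − 0.2600 = 0.1596 → 0.16
exp(−rT) = exp(−0.024·1) = 0.9763
C = 400·N(0.42) − 380·0.9763·N(0.16) = 400·0.6628 − 380·0.9763·0.5636 = 265.1200 − 209.0922 = 56.0278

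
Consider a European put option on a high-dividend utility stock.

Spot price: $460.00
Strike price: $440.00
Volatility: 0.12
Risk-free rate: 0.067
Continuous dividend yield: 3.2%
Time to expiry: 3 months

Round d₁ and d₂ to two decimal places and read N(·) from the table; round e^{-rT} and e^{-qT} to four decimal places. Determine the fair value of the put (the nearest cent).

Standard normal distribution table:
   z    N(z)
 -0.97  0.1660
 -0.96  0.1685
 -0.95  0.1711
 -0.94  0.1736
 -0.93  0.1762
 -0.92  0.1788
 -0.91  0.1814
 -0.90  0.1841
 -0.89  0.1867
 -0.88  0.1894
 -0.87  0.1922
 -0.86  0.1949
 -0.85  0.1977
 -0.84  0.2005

$2.74

σ√T = 0.12 × 0.5000 = 0.0600
d₁ = [ln(460/440) + (0.067 − 0.032 + ½·0.12²)·0.25] / (σ√T) = (0.0445 + 0.0106) / 0.0600 = 0.9167 ≈ 0.92
d₂ = 0.9167 − 0.0600 = 0.8567 ≈ 0.86
exp(−qT) = exp(−0.032·0.25) = 0.9920;  exp(−rT) = exp(−0.067·0.25) = 0.9834
P = 440·0.9834·N(-0.86) − 460·0.9920·N(-0.92) = 440·0.9834·0.1949 − 460·0.9920·0.1788 = 84.3325 − 81.5900 = 2.7424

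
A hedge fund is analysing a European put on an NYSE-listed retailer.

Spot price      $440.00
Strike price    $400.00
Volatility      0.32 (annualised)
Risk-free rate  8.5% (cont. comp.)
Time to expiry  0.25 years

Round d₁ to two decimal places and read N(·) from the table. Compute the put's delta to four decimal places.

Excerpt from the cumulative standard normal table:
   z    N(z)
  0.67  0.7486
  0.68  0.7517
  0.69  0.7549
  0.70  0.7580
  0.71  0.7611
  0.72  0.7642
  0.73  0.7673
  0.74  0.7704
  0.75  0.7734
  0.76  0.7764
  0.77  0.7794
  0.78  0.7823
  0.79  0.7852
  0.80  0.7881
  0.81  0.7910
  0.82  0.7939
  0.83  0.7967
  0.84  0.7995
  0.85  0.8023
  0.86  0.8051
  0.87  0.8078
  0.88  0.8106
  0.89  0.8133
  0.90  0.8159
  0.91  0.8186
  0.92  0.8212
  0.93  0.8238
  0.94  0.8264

σ√T = 0.32·√0.25 = 0.1600
d₁ = [ln(440/400) + (0.085 + 0.32²/2)·0.25] / 0.1600 = [0.0953 + 0.0341] / 0.1600 = 0.8085 ≈ 0.81
N(d₁) = N(0.81) = 0.7910
Δ_put = N(d₁) − 1 = 0.7910 − 1 = -0.2090

-0.2090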